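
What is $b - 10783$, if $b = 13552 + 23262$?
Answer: $26031$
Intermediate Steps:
$b = 36814$
$b - 10783 = 36814 - 10783 = 26031$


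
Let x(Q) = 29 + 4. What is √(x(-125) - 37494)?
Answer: I*√37461 ≈ 193.55*I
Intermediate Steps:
x(Q) = 33
√(x(-125) - 37494) = √(33 - 37494) = √(-37461) = I*√37461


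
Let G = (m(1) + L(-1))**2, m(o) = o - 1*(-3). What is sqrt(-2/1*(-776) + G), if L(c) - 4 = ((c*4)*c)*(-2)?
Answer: 4*sqrt(97) ≈ 39.395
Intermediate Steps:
m(o) = 3 + o (m(o) = o + 3 = 3 + o)
L(c) = 4 - 8*c**2 (L(c) = 4 + ((c*4)*c)*(-2) = 4 + ((4*c)*c)*(-2) = 4 + (4*c**2)*(-2) = 4 - 8*c**2)
G = 0 (G = ((3 + 1) + (4 - 8*(-1)**2))**2 = (4 + (4 - 8*1))**2 = (4 + (4 - 8))**2 = (4 - 4)**2 = 0**2 = 0)
sqrt(-2/1*(-776) + G) = sqrt(-2/1*(-776) + 0) = sqrt(-2*1*(-776) + 0) = sqrt(-2*(-776) + 0) = sqrt(1552 + 0) = sqrt(1552) = 4*sqrt(97)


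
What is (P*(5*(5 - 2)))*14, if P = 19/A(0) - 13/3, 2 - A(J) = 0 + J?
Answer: 1085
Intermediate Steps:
A(J) = 2 - J (A(J) = 2 - (0 + J) = 2 - J)
P = 31/6 (P = 19/(2 - 1*0) - 13/3 = 19/(2 + 0) - 13*1/3 = 19/2 - 13/3 = 31/6 ≈ 5.1667)
(P*(5*(5 - 2)))*14 = (31*(5*(5 - 2))/6)*14 = (31*(5*3)/6)*14 = ((31/6)*15)*14 = (155/2)*14 = 1085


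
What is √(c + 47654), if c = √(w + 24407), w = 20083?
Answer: √(47654 + √44490) ≈ 218.78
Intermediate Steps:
c = √44490 (c = √(20083 + 24407) = √44490 ≈ 210.93)
√(c + 47654) = √(√44490 + 47654) = √(47654 + √44490)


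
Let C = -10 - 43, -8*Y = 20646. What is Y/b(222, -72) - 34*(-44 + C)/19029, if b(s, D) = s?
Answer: -1743313/152232 ≈ -11.452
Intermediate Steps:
Y = -10323/4 (Y = -⅛*20646 = -10323/4 ≈ -2580.8)
C = -53
Y/b(222, -72) - 34*(-44 + C)/19029 = -10323/4/222 - 34*(-44 - 53)/19029 = -10323/4*1/222 - 34*(-97)*(1/19029) = -93/8 + 3298*(1/19029) = -93/8 + 3298/19029 = -1743313/152232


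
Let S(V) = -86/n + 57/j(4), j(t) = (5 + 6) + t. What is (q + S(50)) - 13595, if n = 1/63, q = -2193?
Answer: -106011/5 ≈ -21202.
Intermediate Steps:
j(t) = 11 + t
n = 1/63 ≈ 0.015873
S(V) = -27071/5 (S(V) = -86/1/63 + 57/(11 + 4) = -86*63 + 57/15 = -5418 + 57*(1/15) = -5418 + 19/5 = -27071/5)
(q + S(50)) - 13595 = (-2193 - 27071/5) - 13595 = -38036/5 - 13595 = -106011/5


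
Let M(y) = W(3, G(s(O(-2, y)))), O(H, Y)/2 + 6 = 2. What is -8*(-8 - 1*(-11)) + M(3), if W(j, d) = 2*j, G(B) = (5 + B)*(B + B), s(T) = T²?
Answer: -18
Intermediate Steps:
O(H, Y) = -8 (O(H, Y) = -12 + 2*2 = -12 + 4 = -8)
G(B) = 2*B*(5 + B) (G(B) = (5 + B)*(2*B) = 2*B*(5 + B))
M(y) = 6 (M(y) = 2*3 = 6)
-8*(-8 - 1*(-11)) + M(3) = -8*(-8 - 1*(-11)) + 6 = -8*(-8 + 11) + 6 = -8*3 + 6 = -24 + 6 = -18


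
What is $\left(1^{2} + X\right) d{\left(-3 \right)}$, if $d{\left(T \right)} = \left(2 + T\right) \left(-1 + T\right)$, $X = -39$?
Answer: $-152$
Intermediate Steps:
$d{\left(T \right)} = \left(-1 + T\right) \left(2 + T\right)$
$\left(1^{2} + X\right) d{\left(-3 \right)} = \left(1^{2} - 39\right) \left(-2 - 3 + \left(-3\right)^{2}\right) = \left(1 - 39\right) \left(-2 - 3 + 9\right) = \left(-38\right) 4 = -152$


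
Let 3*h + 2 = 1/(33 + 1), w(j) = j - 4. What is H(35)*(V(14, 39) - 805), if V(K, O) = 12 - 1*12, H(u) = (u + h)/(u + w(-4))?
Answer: -2819915/2754 ≈ -1023.9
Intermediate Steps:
w(j) = -4 + j
h = -67/102 (h = -⅔ + 1/(3*(33 + 1)) = -⅔ + (⅓)/34 = -⅔ + (⅓)*(1/34) = -⅔ + 1/102 = -67/102 ≈ -0.65686)
H(u) = (-67/102 + u)/(-8 + u) (H(u) = (u - 67/102)/(u + (-4 - 4)) = (-67/102 + u)/(u - 8) = (-67/102 + u)/(-8 + u))
V(K, O) = 0 (V(K, O) = 12 - 12 = 0)
H(35)*(V(14, 39) - 805) = ((-67/102 + 35)/(-8 + 35))*(0 - 805) = ((3503/102)/27)*(-805) = ((1/27)*(3503/102))*(-805) = (3503/2754)*(-805) = -2819915/2754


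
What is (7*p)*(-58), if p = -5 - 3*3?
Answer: 5684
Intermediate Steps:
p = -14 (p = -5 - 9 = -14)
(7*p)*(-58) = (7*(-14))*(-58) = -98*(-58) = 5684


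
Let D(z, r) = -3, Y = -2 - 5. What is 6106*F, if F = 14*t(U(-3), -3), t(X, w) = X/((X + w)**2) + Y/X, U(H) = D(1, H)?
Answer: 192339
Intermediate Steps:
Y = -7
U(H) = -3
t(X, w) = -7/X + X/(X + w)**2 (t(X, w) = X/((X + w)**2) - 7/X = X/(X + w)**2 - 7/X = -7/X + X/(X + w)**2)
F = 63/2 (F = 14*(-7/(-3) - 3/(-3 - 3)**2) = 14*(-7*(-1/3) - 3/(-6)**2) = 14*(7/3 - 3*1/36) = 14*(7/3 - 1/12) = 14*(9/4) = 63/2 ≈ 31.500)
6106*F = 6106*(63/2) = 192339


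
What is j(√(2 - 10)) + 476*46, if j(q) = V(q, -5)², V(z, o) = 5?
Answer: 21921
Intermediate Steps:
j(q) = 25 (j(q) = 5² = 25)
j(√(2 - 10)) + 476*46 = 25 + 476*46 = 25 + 21896 = 21921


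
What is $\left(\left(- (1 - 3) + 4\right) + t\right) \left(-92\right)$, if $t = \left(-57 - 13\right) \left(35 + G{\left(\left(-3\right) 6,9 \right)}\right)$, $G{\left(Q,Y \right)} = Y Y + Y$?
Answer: $804448$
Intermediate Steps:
$G{\left(Q,Y \right)} = Y + Y^{2}$ ($G{\left(Q,Y \right)} = Y^{2} + Y = Y + Y^{2}$)
$t = -8750$ ($t = \left(-57 - 13\right) \left(35 + 9 \left(1 + 9\right)\right) = - 70 \left(35 + 9 \cdot 10\right) = - 70 \left(35 + 90\right) = \left(-70\right) 125 = -8750$)
$\left(\left(- (1 - 3) + 4\right) + t\right) \left(-92\right) = \left(\left(- (1 - 3) + 4\right) - 8750\right) \left(-92\right) = \left(\left(\left(-1\right) \left(-2\right) + 4\right) - 8750\right) \left(-92\right) = \left(\left(2 + 4\right) - 8750\right) \left(-92\right) = \left(6 - 8750\right) \left(-92\right) = \left(-8744\right) \left(-92\right) = 804448$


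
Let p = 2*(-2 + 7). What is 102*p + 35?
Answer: 1055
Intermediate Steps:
p = 10 (p = 2*5 = 10)
102*p + 35 = 102*10 + 35 = 1020 + 35 = 1055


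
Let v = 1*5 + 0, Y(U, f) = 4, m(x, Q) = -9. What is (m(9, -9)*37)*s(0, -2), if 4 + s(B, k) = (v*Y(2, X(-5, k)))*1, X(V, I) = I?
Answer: -5328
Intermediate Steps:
v = 5 (v = 5 + 0 = 5)
s(B, k) = 16 (s(B, k) = -4 + (5*4)*1 = -4 + 20*1 = -4 + 20 = 16)
(m(9, -9)*37)*s(0, -2) = -9*37*16 = -333*16 = -5328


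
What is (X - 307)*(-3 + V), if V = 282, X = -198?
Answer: -140895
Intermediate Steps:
(X - 307)*(-3 + V) = (-198 - 307)*(-3 + 282) = -505*279 = -140895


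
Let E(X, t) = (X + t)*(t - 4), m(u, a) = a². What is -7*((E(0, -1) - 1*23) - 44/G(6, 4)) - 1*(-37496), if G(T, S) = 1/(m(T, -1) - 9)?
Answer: 35158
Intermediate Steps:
E(X, t) = (-4 + t)*(X + t) (E(X, t) = (X + t)*(-4 + t) = (-4 + t)*(X + t))
G(T, S) = -⅛ (G(T, S) = 1/((-1)² - 9) = 1/(1 - 9) = 1/(-8) = -⅛)
-7*((E(0, -1) - 1*23) - 44/G(6, 4)) - 1*(-37496) = -7*((((-1)² - 4*0 - 4*(-1) + 0*(-1)) - 1*23) - 44/(-⅛)) - 1*(-37496) = -7*(((1 + 0 + 4 + 0) - 23) - 44*(-8)) + 37496 = -7*((5 - 23) + 352) + 37496 = -7*(-18 + 352) + 37496 = -7*334 + 37496 = -2338 + 37496 = 35158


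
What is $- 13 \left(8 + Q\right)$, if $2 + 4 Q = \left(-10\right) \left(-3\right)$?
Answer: $-195$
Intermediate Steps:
$Q = 7$ ($Q = - \frac{1}{2} + \frac{\left(-10\right) \left(-3\right)}{4} = - \frac{1}{2} + \frac{1}{4} \cdot 30 = - \frac{1}{2} + \frac{15}{2} = 7$)
$- 13 \left(8 + Q\right) = - 13 \left(8 + 7\right) = \left(-13\right) 15 = -195$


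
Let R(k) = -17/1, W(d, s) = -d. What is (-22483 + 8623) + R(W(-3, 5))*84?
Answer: -15288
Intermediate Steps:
R(k) = -17 (R(k) = -17*1 = -17)
(-22483 + 8623) + R(W(-3, 5))*84 = (-22483 + 8623) - 17*84 = -13860 - 1428 = -15288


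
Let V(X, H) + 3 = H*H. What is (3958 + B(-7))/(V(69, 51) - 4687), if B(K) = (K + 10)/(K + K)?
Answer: -55409/29246 ≈ -1.8946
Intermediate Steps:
B(K) = (10 + K)/(2*K) (B(K) = (10 + K)/((2*K)) = (10 + K)*(1/(2*K)) = (10 + K)/(2*K))
V(X, H) = -3 + H**2 (V(X, H) = -3 + H*H = -3 + H**2)
(3958 + B(-7))/(V(69, 51) - 4687) = (3958 + (1/2)*(10 - 7)/(-7))/((-3 + 51**2) - 4687) = (3958 + (1/2)*(-1/7)*3)/((-3 + 2601) - 4687) = (3958 - 3/14)/(2598 - 4687) = (55409/14)/(-2089) = (55409/14)*(-1/2089) = -55409/29246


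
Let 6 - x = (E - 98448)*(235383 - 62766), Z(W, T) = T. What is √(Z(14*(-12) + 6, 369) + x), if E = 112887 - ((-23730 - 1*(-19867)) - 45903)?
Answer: I*√11082874110 ≈ 1.0528e+5*I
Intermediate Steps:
E = 162653 (E = 112887 - ((-23730 + 19867) - 45903) = 112887 - (-3863 - 45903) = 112887 - 1*(-49766) = 112887 + 49766 = 162653)
x = -11082874479 (x = 6 - (162653 - 98448)*(235383 - 62766) = 6 - 64205*172617 = 6 - 1*11082874485 = 6 - 11082874485 = -11082874479)
√(Z(14*(-12) + 6, 369) + x) = √(369 - 11082874479) = √(-11082874110) = I*√11082874110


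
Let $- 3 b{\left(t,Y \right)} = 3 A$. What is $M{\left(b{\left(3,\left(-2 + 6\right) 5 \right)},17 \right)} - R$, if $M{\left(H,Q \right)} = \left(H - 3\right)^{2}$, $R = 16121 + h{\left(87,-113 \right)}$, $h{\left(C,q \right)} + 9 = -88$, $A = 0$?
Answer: $-16015$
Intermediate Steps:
$h{\left(C,q \right)} = -97$ ($h{\left(C,q \right)} = -9 - 88 = -97$)
$b{\left(t,Y \right)} = 0$ ($b{\left(t,Y \right)} = - \frac{3 \cdot 0}{3} = \left(- \frac{1}{3}\right) 0 = 0$)
$R = 16024$ ($R = 16121 - 97 = 16024$)
$M{\left(H,Q \right)} = \left(-3 + H\right)^{2}$
$M{\left(b{\left(3,\left(-2 + 6\right) 5 \right)},17 \right)} - R = \left(-3 + 0\right)^{2} - 16024 = \left(-3\right)^{2} - 16024 = 9 - 16024 = -16015$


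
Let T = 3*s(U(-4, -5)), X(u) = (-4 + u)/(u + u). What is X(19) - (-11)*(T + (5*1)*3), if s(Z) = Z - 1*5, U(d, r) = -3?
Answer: -3747/38 ≈ -98.605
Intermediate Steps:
s(Z) = -5 + Z (s(Z) = Z - 5 = -5 + Z)
X(u) = (-4 + u)/(2*u) (X(u) = (-4 + u)/((2*u)) = (-4 + u)*(1/(2*u)) = (-4 + u)/(2*u))
T = -24 (T = 3*(-5 - 3) = 3*(-8) = -24)
X(19) - (-11)*(T + (5*1)*3) = (1/2)*(-4 + 19)/19 - (-11)*(-24 + (5*1)*3) = (1/2)*(1/19)*15 - (-11)*(-24 + 5*3) = 15/38 - (-11)*(-24 + 15) = 15/38 - (-11)*(-9) = 15/38 - 1*99 = 15/38 - 99 = -3747/38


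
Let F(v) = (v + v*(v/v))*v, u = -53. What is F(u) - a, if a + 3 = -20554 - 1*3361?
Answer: 29536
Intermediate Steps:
F(v) = 2*v² (F(v) = (v + v*1)*v = (v + v)*v = (2*v)*v = 2*v²)
a = -23918 (a = -3 + (-20554 - 1*3361) = -3 + (-20554 - 3361) = -3 - 23915 = -23918)
F(u) - a = 2*(-53)² - 1*(-23918) = 2*2809 + 23918 = 5618 + 23918 = 29536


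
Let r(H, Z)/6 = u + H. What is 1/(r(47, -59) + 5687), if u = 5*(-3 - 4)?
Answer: 1/5759 ≈ 0.00017364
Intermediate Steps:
u = -35 (u = 5*(-7) = -35)
r(H, Z) = -210 + 6*H (r(H, Z) = 6*(-35 + H) = -210 + 6*H)
1/(r(47, -59) + 5687) = 1/((-210 + 6*47) + 5687) = 1/((-210 + 282) + 5687) = 1/(72 + 5687) = 1/5759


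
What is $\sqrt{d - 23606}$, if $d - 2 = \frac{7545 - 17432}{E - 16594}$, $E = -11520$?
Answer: $\frac{i \sqrt{18656252730466}}{28114} \approx 153.63 i$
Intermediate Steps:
$d = \frac{66115}{28114}$ ($d = 2 + \frac{7545 - 17432}{-11520 - 16594} = 2 - \frac{9887}{-28114} = 2 - - \frac{9887}{28114} = 2 + \frac{9887}{28114} = \frac{66115}{28114} \approx 2.3517$)
$\sqrt{d - 23606} = \sqrt{\frac{66115}{28114} - 23606} = \sqrt{- \frac{663592969}{28114}} = \frac{i \sqrt{18656252730466}}{28114}$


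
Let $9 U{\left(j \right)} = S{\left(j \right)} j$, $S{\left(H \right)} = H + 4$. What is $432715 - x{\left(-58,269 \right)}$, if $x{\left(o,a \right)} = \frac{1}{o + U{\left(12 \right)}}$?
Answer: $\frac{47598653}{110} \approx 4.3272 \cdot 10^{5}$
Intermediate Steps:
$S{\left(H \right)} = 4 + H$
$U{\left(j \right)} = \frac{j \left(4 + j\right)}{9}$ ($U{\left(j \right)} = \frac{\left(4 + j\right) j}{9} = \frac{j \left(4 + j\right)}{9}$)
$x{\left(o,a \right)} = \frac{1}{\frac{64}{3} + o}$ ($x{\left(o,a \right)} = \frac{1}{o + \frac{1}{9} \cdot 12 \left(4 + 12\right)} = \frac{1}{o + \frac{1}{9} \cdot 12 \cdot 16} = \frac{1}{o + \frac{64}{3}} = \frac{1}{\frac{64}{3} + o}$)
$432715 - x{\left(-58,269 \right)} = 432715 - \frac{3}{64 + 3 \left(-58\right)} = 432715 - \frac{3}{64 - 174} = 432715 - \frac{3}{-110} = 432715 - 3 \left(- \frac{1}{110}\right) = 432715 - - \frac{3}{110} = 432715 + \frac{3}{110} = \frac{47598653}{110}$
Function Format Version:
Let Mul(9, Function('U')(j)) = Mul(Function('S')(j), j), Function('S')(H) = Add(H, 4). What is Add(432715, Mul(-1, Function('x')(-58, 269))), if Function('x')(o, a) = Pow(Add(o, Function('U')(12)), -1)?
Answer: Rational(47598653, 110) ≈ 4.3272e+5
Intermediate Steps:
Function('S')(H) = Add(4, H)
Function('U')(j) = Mul(Rational(1, 9), j, Add(4, j)) (Function('U')(j) = Mul(Rational(1, 9), Mul(Add(4, j), j)) = Mul(Rational(1, 9), Mul(j, Add(4, j))) = Mul(Rational(1, 9), j, Add(4, j)))
Function('x')(o, a) = Pow(Add(Rational(64, 3), o), -1) (Function('x')(o, a) = Pow(Add(o, Mul(Rational(1, 9), 12, Add(4, 12))), -1) = Pow(Add(o, Mul(Rational(1, 9), 12, 16)), -1) = Pow(Add(o, Rational(64, 3)), -1) = Pow(Add(Rational(64, 3), o), -1))
Add(432715, Mul(-1, Function('x')(-58, 269))) = Add(432715, Mul(-1, Mul(3, Pow(Add(64, Mul(3, -58)), -1)))) = Add(432715, Mul(-1, Mul(3, Pow(Add(64, -174), -1)))) = Add(432715, Mul(-1, Mul(3, Pow(-110, -1)))) = Add(432715, Mul(-1, Mul(3, Rational(-1, 110)))) = Add(432715, Mul(-1, Rational(-3, 110))) = Add(432715, Rational(3, 110)) = Rational(47598653, 110)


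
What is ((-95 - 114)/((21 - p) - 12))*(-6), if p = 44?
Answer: -1254/35 ≈ -35.829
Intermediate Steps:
((-95 - 114)/((21 - p) - 12))*(-6) = ((-95 - 114)/((21 - 1*44) - 12))*(-6) = -209/((21 - 44) - 12)*(-6) = -209/(-23 - 12)*(-6) = -209/(-35)*(-6) = -209*(-1/35)*(-6) = (209/35)*(-6) = -1254/35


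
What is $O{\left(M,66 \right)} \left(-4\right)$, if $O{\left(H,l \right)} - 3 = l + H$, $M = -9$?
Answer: $-240$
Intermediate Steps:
$O{\left(H,l \right)} = 3 + H + l$ ($O{\left(H,l \right)} = 3 + \left(l + H\right) = 3 + \left(H + l\right) = 3 + H + l$)
$O{\left(M,66 \right)} \left(-4\right) = \left(3 - 9 + 66\right) \left(-4\right) = 60 \left(-4\right) = -240$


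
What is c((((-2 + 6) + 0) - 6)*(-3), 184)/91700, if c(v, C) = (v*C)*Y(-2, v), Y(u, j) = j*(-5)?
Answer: -1656/4585 ≈ -0.36118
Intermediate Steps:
Y(u, j) = -5*j
c(v, C) = -5*C*v**2 (c(v, C) = (v*C)*(-5*v) = (C*v)*(-5*v) = -5*C*v**2)
c((((-2 + 6) + 0) - 6)*(-3), 184)/91700 = -5*184*((((-2 + 6) + 0) - 6)*(-3))**2/91700 = -5*184*(((4 + 0) - 6)*(-3))**2*(1/91700) = -5*184*((4 - 6)*(-3))**2*(1/91700) = -5*184*(-2*(-3))**2*(1/91700) = -5*184*6**2*(1/91700) = -5*184*36*(1/91700) = -33120*1/91700 = -1656/4585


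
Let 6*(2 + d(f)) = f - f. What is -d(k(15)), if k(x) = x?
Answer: 2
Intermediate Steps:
d(f) = -2 (d(f) = -2 + (f - f)/6 = -2 + (⅙)*0 = -2 + 0 = -2)
-d(k(15)) = -1*(-2) = 2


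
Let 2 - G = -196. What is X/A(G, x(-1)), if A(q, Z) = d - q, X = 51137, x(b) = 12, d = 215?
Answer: 51137/17 ≈ 3008.1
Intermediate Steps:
G = 198 (G = 2 - 1*(-196) = 2 + 196 = 198)
A(q, Z) = 215 - q
X/A(G, x(-1)) = 51137/(215 - 1*198) = 51137/(215 - 198) = 51137/17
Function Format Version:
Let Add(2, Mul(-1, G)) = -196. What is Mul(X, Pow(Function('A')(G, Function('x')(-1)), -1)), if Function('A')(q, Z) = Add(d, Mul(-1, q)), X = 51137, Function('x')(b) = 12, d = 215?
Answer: Rational(51137, 17) ≈ 3008.1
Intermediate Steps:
G = 198 (G = Add(2, Mul(-1, -196)) = Add(2, 196) = 198)
Function('A')(q, Z) = Add(215, Mul(-1, q))
Mul(X, Pow(Function('A')(G, Function('x')(-1)), -1)) = Mul(51137, Pow(Add(215, Mul(-1, 198)), -1)) = Mul(51137, Pow(Add(215, -198), -1)) = Mul(51137, Pow(17, -1)) = Mul(51137, Rational(1, 17)) = Rational(51137, 17)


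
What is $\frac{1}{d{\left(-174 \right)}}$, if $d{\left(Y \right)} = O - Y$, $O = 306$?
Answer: $\frac{1}{480} \approx 0.0020833$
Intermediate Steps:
$d{\left(Y \right)} = 306 - Y$
$\frac{1}{d{\left(-174 \right)}} = \frac{1}{306 - -174} = \frac{1}{306 + 174} = \frac{1}{480}$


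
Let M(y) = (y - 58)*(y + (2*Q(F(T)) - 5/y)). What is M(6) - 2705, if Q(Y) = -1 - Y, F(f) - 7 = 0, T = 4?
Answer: -6425/3 ≈ -2141.7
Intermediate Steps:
F(f) = 7 (F(f) = 7 + 0 = 7)
M(y) = (-58 + y)*(-16 + y - 5/y) (M(y) = (y - 58)*(y + (2*(-1 - 1*7) - 5/y)) = (-58 + y)*(y + (2*(-1 - 7) - 5/y)) = (-58 + y)*(y + (2*(-8) - 5/y)) = (-58 + y)*(y + (-16 - 5/y)) = (-58 + y)*(-16 + y - 5/y))
M(6) - 2705 = (923 + 6**2 - 74*6 + 290/6) - 2705 = (923 + 36 - 444 + 290*(1/6)) - 2705 = (923 + 36 - 444 + 145/3) - 2705 = 1690/3 - 2705 = -6425/3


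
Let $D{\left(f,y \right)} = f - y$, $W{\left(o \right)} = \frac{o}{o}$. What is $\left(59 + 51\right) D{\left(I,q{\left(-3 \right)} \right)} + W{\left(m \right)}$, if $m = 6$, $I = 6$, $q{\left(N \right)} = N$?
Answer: $991$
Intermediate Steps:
$W{\left(o \right)} = 1$
$\left(59 + 51\right) D{\left(I,q{\left(-3 \right)} \right)} + W{\left(m \right)} = \left(59 + 51\right) \left(6 - -3\right) + 1 = 110 \left(6 + 3\right) + 1 = 110 \cdot 9 + 1 = 990 + 1 = 991$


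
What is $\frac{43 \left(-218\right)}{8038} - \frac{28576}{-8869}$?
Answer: $\frac{73277941}{35644511} \approx 2.0558$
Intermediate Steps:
$\frac{43 \left(-218\right)}{8038} - \frac{28576}{-8869} = \left(-9374\right) \frac{1}{8038} - - \frac{28576}{8869} = - \frac{4687}{4019} + \frac{28576}{8869} = \frac{73277941}{35644511}$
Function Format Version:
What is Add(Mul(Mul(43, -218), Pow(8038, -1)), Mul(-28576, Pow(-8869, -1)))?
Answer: Rational(73277941, 35644511) ≈ 2.0558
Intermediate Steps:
Add(Mul(Mul(43, -218), Pow(8038, -1)), Mul(-28576, Pow(-8869, -1))) = Add(Mul(-9374, Rational(1, 8038)), Mul(-28576, Rational(-1, 8869))) = Add(Rational(-4687, 4019), Rational(28576, 8869)) = Rational(73277941, 35644511)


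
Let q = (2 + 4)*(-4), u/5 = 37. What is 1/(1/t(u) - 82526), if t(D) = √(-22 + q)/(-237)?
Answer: -3796196/313284927265 - 237*I*√46/313284927265 ≈ -1.2117e-5 - 5.1308e-9*I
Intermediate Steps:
u = 185 (u = 5*37 = 185)
q = -24 (q = 6*(-4) = -24)
t(D) = -I*√46/237 (t(D) = √(-22 - 24)/(-237) = √(-46)*(-1/237) = (I*√46)*(-1/237) = -I*√46/237)
1/(1/t(u) - 82526) = 1/(1/(-I*√46/237) - 82526) = 1/(237*I*√46/46 - 82526) = 1/(-82526 + 237*I*√46/46)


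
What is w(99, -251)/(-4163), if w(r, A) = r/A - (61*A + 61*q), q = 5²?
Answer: -3460187/1044913 ≈ -3.3115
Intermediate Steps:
q = 25
w(r, A) = -1525 - 61*A + r/A (w(r, A) = r/A - (1525 + 61*A) = r/A - 61*(25 + A) = r/A + (-1525 - 61*A) = -1525 - 61*A + r/A)
w(99, -251)/(-4163) = (-1525 - 61*(-251) + 99/(-251))/(-4163) = (-1525 + 15311 + 99*(-1/251))*(-1/4163) = (-1525 + 15311 - 99/251)*(-1/4163) = (3460187/251)*(-1/4163) = -3460187/1044913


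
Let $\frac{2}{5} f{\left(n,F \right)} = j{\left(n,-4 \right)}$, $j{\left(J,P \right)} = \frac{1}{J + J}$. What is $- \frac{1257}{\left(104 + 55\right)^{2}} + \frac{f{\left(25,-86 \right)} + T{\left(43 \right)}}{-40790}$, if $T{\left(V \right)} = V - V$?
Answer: $- \frac{341828627}{6874746600} \approx -0.049722$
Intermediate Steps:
$j{\left(J,P \right)} = \frac{1}{2 J}$
$T{\left(V \right)} = 0$
$f{\left(n,F \right)} = \frac{5}{4 n}$ ($f{\left(n,F \right)} = \frac{5 \frac{1}{2 n}}{2} = \frac{5}{4 n}$)
$- \frac{1257}{\left(104 + 55\right)^{2}} + \frac{f{\left(25,-86 \right)} + T{\left(43 \right)}}{-40790} = - \frac{1257}{\left(104 + 55\right)^{2}} + \frac{\frac{5}{4 \cdot 25} + 0}{-40790} = - \frac{1257}{159^{2}} + \left(\frac{5}{4} \cdot \frac{1}{25} + 0\right) \left(- \frac{1}{40790}\right) = - \frac{1257}{25281} + \left(\frac{1}{20} + 0\right) \left(- \frac{1}{40790}\right) = \left(-1257\right) \frac{1}{25281} + \frac{1}{20} \left(- \frac{1}{40790}\right) = - \frac{419}{8427} - \frac{1}{815800} = - \frac{341828627}{6874746600}$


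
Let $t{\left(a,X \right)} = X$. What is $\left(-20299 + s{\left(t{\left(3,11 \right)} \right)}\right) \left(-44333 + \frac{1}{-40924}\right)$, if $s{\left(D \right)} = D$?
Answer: $\frac{9202046890896}{10231} \approx 8.9943 \cdot 10^{8}$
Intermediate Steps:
$\left(-20299 + s{\left(t{\left(3,11 \right)} \right)}\right) \left(-44333 + \frac{1}{-40924}\right) = \left(-20299 + 11\right) \left(-44333 + \frac{1}{-40924}\right) = - 20288 \left(-44333 - \frac{1}{40924}\right) = \left(-20288\right) \left(- \frac{1814283693}{40924}\right) = \frac{9202046890896}{10231}$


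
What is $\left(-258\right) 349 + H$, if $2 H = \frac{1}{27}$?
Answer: $- \frac{4862267}{54} \approx -90042.0$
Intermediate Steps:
$H = \frac{1}{54}$ ($H = \frac{1}{2 \cdot 27} = \frac{1}{2} \cdot \frac{1}{27} = \frac{1}{54} \approx 0.018519$)
$\left(-258\right) 349 + H = \left(-258\right) 349 + \frac{1}{54} = -90042 + \frac{1}{54} = - \frac{4862267}{54}$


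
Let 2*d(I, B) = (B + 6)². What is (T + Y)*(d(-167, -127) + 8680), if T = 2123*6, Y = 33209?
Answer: 1470349947/2 ≈ 7.3517e+8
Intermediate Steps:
d(I, B) = (6 + B)²/2 (d(I, B) = (B + 6)²/2 = (6 + B)²/2)
T = 12738
(T + Y)*(d(-167, -127) + 8680) = (12738 + 33209)*((6 - 127)²/2 + 8680) = 45947*((½)*(-121)² + 8680) = 45947*((½)*14641 + 8680) = 45947*(14641/2 + 8680) = 45947*(32001/2) = 1470349947/2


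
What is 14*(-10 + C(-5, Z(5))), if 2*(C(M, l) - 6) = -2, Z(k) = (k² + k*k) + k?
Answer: -70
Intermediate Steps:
Z(k) = k + 2*k² (Z(k) = (k² + k²) + k = 2*k² + k = k + 2*k²)
C(M, l) = 5 (C(M, l) = 6 + (½)*(-2) = 6 - 1 = 5)
14*(-10 + C(-5, Z(5))) = 14*(-10 + 5) = 14*(-5) = -70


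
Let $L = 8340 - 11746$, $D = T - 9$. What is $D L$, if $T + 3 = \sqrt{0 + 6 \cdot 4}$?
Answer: $40872 - 6812 \sqrt{6} \approx 24186.0$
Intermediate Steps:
$T = -3 + 2 \sqrt{6}$ ($T = -3 + \sqrt{0 + 6 \cdot 4} = -3 + \sqrt{0 + 24} = -3 + \sqrt{24} = -3 + 2 \sqrt{6} \approx 1.899$)
$D = -12 + 2 \sqrt{6}$ ($D = \left(-3 + 2 \sqrt{6}\right) - 9 = -12 + 2 \sqrt{6} \approx -7.101$)
$L = -3406$
$D L = \left(-12 + 2 \sqrt{6}\right) \left(-3406\right) = 40872 - 6812 \sqrt{6}$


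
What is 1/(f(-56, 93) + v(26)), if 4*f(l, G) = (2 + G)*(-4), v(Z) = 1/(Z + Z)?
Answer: -52/4939 ≈ -0.010528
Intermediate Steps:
v(Z) = 1/(2*Z)
f(l, G) = -2 - G (f(l, G) = ((2 + G)*(-4))/4 = (-8 - 4*G)/4 = -2 - G)
1/(f(-56, 93) + v(26)) = 1/((-2 - 1*93) + (1/2)/26) = 1/((-2 - 93) + (1/2)*(1/26)) = 1/(-95 + 1/52) = 1/(-4939/52) = -52/4939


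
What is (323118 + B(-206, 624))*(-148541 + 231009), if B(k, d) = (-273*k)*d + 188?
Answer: 2920671678824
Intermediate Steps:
B(k, d) = 188 - 273*d*k (B(k, d) = -273*d*k + 188 = 188 - 273*d*k)
(323118 + B(-206, 624))*(-148541 + 231009) = (323118 + (188 - 273*624*(-206)))*(-148541 + 231009) = (323118 + (188 + 35092512))*82468 = (323118 + 35092700)*82468 = 35415818*82468 = 2920671678824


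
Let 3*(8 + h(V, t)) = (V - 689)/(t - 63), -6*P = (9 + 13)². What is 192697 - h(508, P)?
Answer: 83055674/431 ≈ 1.9270e+5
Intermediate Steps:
P = -242/3 (P = -(9 + 13)²/6 = -⅙*22² = -⅙*484 = -242/3 ≈ -80.667)
h(V, t) = -8 + (-689 + V)/(3*(-63 + t)) (h(V, t) = -8 + ((V - 689)/(t - 63))/3 = -8 + ((-689 + V)/(-63 + t))/3 = -8 + (-689 + V)/(3*(-63 + t)))
192697 - h(508, P) = 192697 - (823 + 508 - 24*(-242/3))/(3*(-63 - 242/3)) = 192697 - (823 + 508 + 1936)/(3*(-431/3)) = 192697 - (-3)*3267/(3*431) = 192697 - 1*(-3267/431) = 192697 + 3267/431 = 83055674/431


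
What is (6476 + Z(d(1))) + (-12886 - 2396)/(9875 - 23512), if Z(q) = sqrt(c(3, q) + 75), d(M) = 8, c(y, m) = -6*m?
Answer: 88328494/13637 + 3*sqrt(3) ≈ 6482.3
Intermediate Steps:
Z(q) = sqrt(75 - 6*q) (Z(q) = sqrt(-6*q + 75) = sqrt(75 - 6*q))
(6476 + Z(d(1))) + (-12886 - 2396)/(9875 - 23512) = (6476 + sqrt(75 - 6*8)) + (-12886 - 2396)/(9875 - 23512) = (6476 + sqrt(75 - 48)) - 15282/(-13637) = (6476 + sqrt(27)) - 15282*(-1/13637) = (6476 + 3*sqrt(3)) + 15282/13637 = 88328494/13637 + 3*sqrt(3)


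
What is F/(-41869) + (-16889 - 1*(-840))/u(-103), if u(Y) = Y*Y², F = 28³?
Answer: -23315587523/45751386763 ≈ -0.50961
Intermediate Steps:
F = 21952
u(Y) = Y³
F/(-41869) + (-16889 - 1*(-840))/u(-103) = 21952/(-41869) + (-16889 - 1*(-840))/((-103)³) = 21952*(-1/41869) + (-16889 + 840)/(-1092727) = -21952/41869 - 16049*(-1/1092727) = -21952/41869 + 16049/1092727 = -23315587523/45751386763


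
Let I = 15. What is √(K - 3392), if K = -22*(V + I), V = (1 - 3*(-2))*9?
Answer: 2*I*√1277 ≈ 71.47*I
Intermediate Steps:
V = 63 (V = (1 + 6)*9 = 7*9 = 63)
K = -1716 (K = -22*(63 + 15) = -22*78 = -1716)
√(K - 3392) = √(-1716 - 3392) = √(-5108) = 2*I*√1277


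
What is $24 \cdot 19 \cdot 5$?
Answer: $2280$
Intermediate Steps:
$24 \cdot 19 \cdot 5 = 456 \cdot 5 = 2280$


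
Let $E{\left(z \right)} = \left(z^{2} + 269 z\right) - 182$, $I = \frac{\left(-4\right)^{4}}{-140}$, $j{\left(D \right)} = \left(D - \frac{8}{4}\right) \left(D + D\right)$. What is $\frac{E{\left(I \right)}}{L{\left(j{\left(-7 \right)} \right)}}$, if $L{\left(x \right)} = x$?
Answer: $- \frac{410707}{77175} \approx -5.3218$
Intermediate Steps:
$j{\left(D \right)} = 2 D \left(-2 + D\right)$ ($j{\left(D \right)} = \left(D - 2\right) 2 D = \left(-2 + D\right) 2 D = 2 D \left(-2 + D\right)$)
$I = - \frac{64}{35}$ ($I = 256 \left(- \frac{1}{140}\right) = - \frac{64}{35} \approx -1.8286$)
$E{\left(z \right)} = -182 + z^{2} + 269 z$
$\frac{E{\left(I \right)}}{L{\left(j{\left(-7 \right)} \right)}} = \frac{-182 + \left(- \frac{64}{35}\right)^{2} + 269 \left(- \frac{64}{35}\right)}{2 \left(-7\right) \left(-2 - 7\right)} = \frac{-182 + \frac{4096}{1225} - \frac{17216}{35}}{2 \left(-7\right) \left(-9\right)} = - \frac{821414}{1225 \cdot 126} = \left(- \frac{821414}{1225}\right) \frac{1}{126} = - \frac{410707}{77175}$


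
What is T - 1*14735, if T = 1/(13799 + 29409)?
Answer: -636669879/43208 ≈ -14735.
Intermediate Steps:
T = 1/43208 ≈ 2.3144e-5
T - 1*14735 = 1/43208 - 1*14735 = 1/43208 - 14735 = -636669879/43208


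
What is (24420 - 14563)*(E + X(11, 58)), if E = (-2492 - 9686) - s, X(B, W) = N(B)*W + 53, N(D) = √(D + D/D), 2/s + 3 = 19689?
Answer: -1176397228232/9843 + 1143412*√3 ≈ -1.1754e+8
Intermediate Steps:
s = 1/9843 (s = 2/(-3 + 19689) = 2/19686 = 2*(1/19686) = 1/9843 ≈ 0.00010160)
N(D) = √(1 + D) (N(D) = √(D + 1) = √(1 + D))
X(B, W) = 53 + W*√(1 + B) (X(B, W) = √(1 + B)*W + 53 = W*√(1 + B) + 53 = 53 + W*√(1 + B))
E = -119868055/9843 (E = (-2492 - 9686) - 1*1/9843 = -12178 - 1/9843 = -119868055/9843 ≈ -12178.)
(24420 - 14563)*(E + X(11, 58)) = (24420 - 14563)*(-119868055/9843 + (53 + 58*√(1 + 11))) = 9857*(-119868055/9843 + (53 + 58*√12)) = 9857*(-119868055/9843 + (53 + 58*(2*√3))) = 9857*(-119868055/9843 + (53 + 116*√3)) = 9857*(-119346376/9843 + 116*√3) = -1176397228232/9843 + 1143412*√3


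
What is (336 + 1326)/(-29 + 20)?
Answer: -554/3 ≈ -184.67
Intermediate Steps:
(336 + 1326)/(-29 + 20) = 1662/(-9) = -⅑*1662 = -554/3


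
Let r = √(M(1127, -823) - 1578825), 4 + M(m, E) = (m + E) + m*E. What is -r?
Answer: -I*√2506046 ≈ -1583.0*I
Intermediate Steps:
M(m, E) = -4 + E + m + E*m (M(m, E) = -4 + ((m + E) + m*E) = -4 + ((E + m) + E*m) = -4 + (E + m + E*m) = -4 + E + m + E*m)
r = I*√2506046 (r = √((-4 - 823 + 1127 - 823*1127) - 1578825) = √((-4 - 823 + 1127 - 927521) - 1578825) = √(-927221 - 1578825) = √(-2506046) = I*√2506046 ≈ 1583.0*I)
-r = -I*√2506046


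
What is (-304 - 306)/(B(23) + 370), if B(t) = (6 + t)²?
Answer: -610/1211 ≈ -0.50372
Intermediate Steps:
(-304 - 306)/(B(23) + 370) = (-304 - 306)/((6 + 23)² + 370) = -610/(29² + 370) = -610/(841 + 370) = -610/1211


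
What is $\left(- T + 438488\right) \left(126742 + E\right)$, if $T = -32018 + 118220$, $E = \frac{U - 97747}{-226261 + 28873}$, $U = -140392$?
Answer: $\frac{4406673009249005}{98694} \approx 4.465 \cdot 10^{10}$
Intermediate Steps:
$E = \frac{238139}{197388}$ ($E = \frac{-140392 - 97747}{-226261 + 28873} = - \frac{238139}{-197388} = \left(-238139\right) \left(- \frac{1}{197388}\right) = \frac{238139}{197388} \approx 1.2065$)
$T = 86202$
$\left(- T + 438488\right) \left(126742 + E\right) = \left(\left(-1\right) 86202 + 438488\right) \left(126742 + \frac{238139}{197388}\right) = \left(-86202 + 438488\right) \frac{25017588035}{197388} = 352286 \cdot \frac{25017588035}{197388} = \frac{4406673009249005}{98694}$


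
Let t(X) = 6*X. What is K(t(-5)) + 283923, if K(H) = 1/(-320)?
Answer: 90855359/320 ≈ 2.8392e+5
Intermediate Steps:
K(H) = -1/320
K(t(-5)) + 283923 = -1/320 + 283923 = 90855359/320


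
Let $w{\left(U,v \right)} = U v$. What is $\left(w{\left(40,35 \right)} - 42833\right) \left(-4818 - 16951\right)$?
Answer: $901954977$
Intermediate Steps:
$\left(w{\left(40,35 \right)} - 42833\right) \left(-4818 - 16951\right) = \left(40 \cdot 35 - 42833\right) \left(-4818 - 16951\right) = \left(1400 - 42833\right) \left(-21769\right) = \left(-41433\right) \left(-21769\right) = 901954977$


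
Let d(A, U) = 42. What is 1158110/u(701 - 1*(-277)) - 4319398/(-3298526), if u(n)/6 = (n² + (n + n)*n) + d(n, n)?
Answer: 19546743953383/14197650848766 ≈ 1.3768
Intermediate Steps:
u(n) = 252 + 18*n² (u(n) = 6*((n² + (n + n)*n) + 42) = 6*((n² + (2*n)*n) + 42) = 6*((n² + 2*n²) + 42) = 6*(3*n² + 42) = 6*(42 + 3*n²) = 252 + 18*n²)
1158110/u(701 - 1*(-277)) - 4319398/(-3298526) = 1158110/(252 + 18*(701 - 1*(-277))²) - 4319398/(-3298526) = 1158110/(252 + 18*(701 + 277)²) - 4319398*(-1/3298526) = 1158110/(252 + 18*978²) + 2159699/1649263 = 1158110/(252 + 18*956484) + 2159699/1649263 = 1158110/(252 + 17216712) + 2159699/1649263 = 1158110/17216964 + 2159699/1649263 = 1158110*(1/17216964) + 2159699/1649263 = 579055/8608482 + 2159699/1649263 = 19546743953383/14197650848766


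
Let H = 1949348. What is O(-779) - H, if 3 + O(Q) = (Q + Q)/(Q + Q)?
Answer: -1949350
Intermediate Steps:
O(Q) = -2 (O(Q) = -3 + (Q + Q)/(Q + Q) = -3 + (2*Q)/((2*Q)) = -3 + (2*Q)*(1/(2*Q)) = -3 + 1 = -2)
O(-779) - H = -2 - 1*1949348 = -2 - 1949348 = -1949350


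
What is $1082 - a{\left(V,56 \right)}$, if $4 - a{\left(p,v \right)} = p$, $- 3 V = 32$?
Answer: $\frac{3202}{3} \approx 1067.3$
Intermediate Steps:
$V = - \frac{32}{3}$ ($V = \left(- \frac{1}{3}\right) 32 = - \frac{32}{3} \approx -10.667$)
$a{\left(p,v \right)} = 4 - p$
$1082 - a{\left(V,56 \right)} = 1082 - \left(4 - - \frac{32}{3}\right) = 1082 - \left(4 + \frac{32}{3}\right) = 1082 - \frac{44}{3} = \frac{3202}{3}$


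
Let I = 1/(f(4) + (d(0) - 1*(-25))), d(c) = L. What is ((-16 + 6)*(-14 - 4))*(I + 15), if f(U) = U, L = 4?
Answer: 29760/11 ≈ 2705.5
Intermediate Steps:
d(c) = 4
I = 1/33 (I = 1/(4 + (4 - 1*(-25))) = 1/(4 + (4 + 25)) = 1/(4 + 29) = 1/33 ≈ 0.030303)
((-16 + 6)*(-14 - 4))*(I + 15) = ((-16 + 6)*(-14 - 4))*(1/33 + 15) = -10*(-18)*(496/33) = 180*(496/33) = 29760/11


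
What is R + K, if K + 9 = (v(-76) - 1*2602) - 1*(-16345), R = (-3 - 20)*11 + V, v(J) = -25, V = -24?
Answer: 13432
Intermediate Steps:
R = -277 (R = (-3 - 20)*11 - 24 = -23*11 - 24 = -253 - 24 = -277)
K = 13709 (K = -9 + ((-25 - 1*2602) - 1*(-16345)) = -9 + ((-25 - 2602) + 16345) = -9 + (-2627 + 16345) = -9 + 13718 = 13709)
R + K = -277 + 13709 = 13432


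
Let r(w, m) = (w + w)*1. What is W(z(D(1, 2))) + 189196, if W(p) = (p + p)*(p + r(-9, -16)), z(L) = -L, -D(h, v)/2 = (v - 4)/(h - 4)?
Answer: 1702364/9 ≈ 1.8915e+5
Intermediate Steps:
r(w, m) = 2*w (r(w, m) = (2*w)*1 = 2*w)
D(h, v) = -2*(-4 + v)/(-4 + h) (D(h, v) = -2*(v - 4)/(h - 4) = -2*(-4 + v)/(-4 + h))
W(p) = 2*p*(-18 + p) (W(p) = (p + p)*(p + 2*(-9)) = (2*p)*(p - 18) = (2*p)*(-18 + p) = 2*p*(-18 + p))
W(z(D(1, 2))) + 189196 = 2*(-2*(4 - 1*2)/(-4 + 1))*(-18 - 2*(4 - 1*2)/(-4 + 1)) + 189196 = 2*(-2*(4 - 2)/(-3))*(-18 - 2*(4 - 2)/(-3)) + 189196 = 2*(-2*(-1)*2/3)*(-18 - 2*(-1)*2/3) + 189196 = 2*(-1*(-4/3))*(-18 - 1*(-4/3)) + 189196 = 2*(4/3)*(-18 + 4/3) + 189196 = 2*(4/3)*(-50/3) + 189196 = -400/9 + 189196 = 1702364/9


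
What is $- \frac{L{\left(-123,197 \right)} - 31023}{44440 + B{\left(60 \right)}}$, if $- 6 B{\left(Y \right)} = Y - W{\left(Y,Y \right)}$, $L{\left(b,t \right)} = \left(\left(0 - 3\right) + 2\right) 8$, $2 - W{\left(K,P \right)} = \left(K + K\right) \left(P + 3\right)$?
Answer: $\frac{93093}{129511} \approx 0.7188$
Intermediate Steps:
$W{\left(K,P \right)} = 2 - 2 K \left(3 + P\right)$ ($W{\left(K,P \right)} = 2 - \left(K + K\right) \left(P + 3\right) = 2 - 2 K \left(3 + P\right)$)
$L{\left(b,t \right)} = -8$ ($L{\left(b,t \right)} = \left(-3 + 2\right) 8 = \left(-1\right) 8 = -8$)
$B{\left(Y \right)} = \frac{1}{3} - \frac{7 Y}{6} - \frac{Y^{2}}{3}$ ($B{\left(Y \right)} = - \frac{Y - \left(2 - 6 Y - 2 Y Y\right)}{6} = - \frac{Y - \left(2 - 6 Y - 2 Y^{2}\right)}{6} = - \frac{Y + \left(-2 + 2 Y^{2} + 6 Y\right)}{6} = - \frac{-2 + 2 Y^{2} + 7 Y}{6} = \frac{1}{3} - \frac{7 Y}{6} - \frac{Y^{2}}{3}$)
$- \frac{L{\left(-123,197 \right)} - 31023}{44440 + B{\left(60 \right)}} = - \frac{-8 - 31023}{44440 - \left(\frac{209}{3} + 1200\right)} = - \frac{-31031}{44440 - \frac{3809}{3}} = - \frac{-31031}{\frac{129511}{3}} = - \frac{\left(-31031\right) 3}{129511} = \left(-1\right) \left(- \frac{93093}{129511}\right) = \frac{93093}{129511}$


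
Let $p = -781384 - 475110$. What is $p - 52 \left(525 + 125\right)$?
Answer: $-1290294$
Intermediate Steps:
$p = -1256494$
$p - 52 \left(525 + 125\right) = -1256494 - 52 \left(525 + 125\right) = -1256494 - 33800 = -1290294$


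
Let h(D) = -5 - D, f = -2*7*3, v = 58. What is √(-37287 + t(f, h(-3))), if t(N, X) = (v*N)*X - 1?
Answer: 4*I*√2026 ≈ 180.04*I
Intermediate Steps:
f = -42 (f = -14*3 = -42)
t(N, X) = -1 + 58*N*X (t(N, X) = (58*N)*X - 1 = 58*N*X - 1 = -1 + 58*N*X)
√(-37287 + t(f, h(-3))) = √(-37287 + (-1 + 58*(-42)*(-5 - 1*(-3)))) = √(-37287 + (-1 + 58*(-42)*(-5 + 3))) = √(-37287 + (-1 + 58*(-42)*(-2))) = √(-37287 + (-1 + 4872)) = √(-37287 + 4871) = √(-32416) = 4*I*√2026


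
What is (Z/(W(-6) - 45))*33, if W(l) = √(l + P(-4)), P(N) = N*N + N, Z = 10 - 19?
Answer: 4455/673 + 99*√6/673 ≈ 6.9799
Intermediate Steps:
Z = -9
P(N) = N + N² (P(N) = N² + N = N + N²)
W(l) = √(12 + l) (W(l) = √(l - 4*(1 - 4)) = √(l - 4*(-3)) = √(l + 12) = √(12 + l))
(Z/(W(-6) - 45))*33 = -9/(√(12 - 6) - 45)*33 = -9/(√6 - 45)*33 = -9/(-45 + √6)*33 = -297/(-45 + √6)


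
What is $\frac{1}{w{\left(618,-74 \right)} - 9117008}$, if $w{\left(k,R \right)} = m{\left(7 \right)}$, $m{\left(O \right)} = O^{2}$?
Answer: $- \frac{1}{9116959} \approx -1.0969 \cdot 10^{-7}$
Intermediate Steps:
$w{\left(k,R \right)} = 49$ ($w{\left(k,R \right)} = 7^{2} = 49$)
$\frac{1}{w{\left(618,-74 \right)} - 9117008} = \frac{1}{49 - 9117008} = \frac{1}{-9116959} = - \frac{1}{9116959}$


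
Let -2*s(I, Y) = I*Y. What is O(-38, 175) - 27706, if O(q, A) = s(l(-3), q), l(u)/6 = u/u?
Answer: -27592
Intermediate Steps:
l(u) = 6 (l(u) = 6*(u/u) = 6*1 = 6)
s(I, Y) = -I*Y/2
O(q, A) = -3*q (O(q, A) = -½*6*q = -3*q)
O(-38, 175) - 27706 = -3*(-38) - 27706 = 114 - 27706 = -27592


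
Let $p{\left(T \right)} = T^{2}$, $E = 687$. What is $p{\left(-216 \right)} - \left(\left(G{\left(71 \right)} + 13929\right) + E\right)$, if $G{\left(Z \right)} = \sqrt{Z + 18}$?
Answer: $32040 - \sqrt{89} \approx 32031.0$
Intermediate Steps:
$G{\left(Z \right)} = \sqrt{18 + Z}$
$p{\left(-216 \right)} - \left(\left(G{\left(71 \right)} + 13929\right) + E\right) = \left(-216\right)^{2} - \left(\left(\sqrt{18 + 71} + 13929\right) + 687\right) = 46656 - \left(\left(\sqrt{89} + 13929\right) + 687\right) = 46656 - \left(\left(13929 + \sqrt{89}\right) + 687\right) = 46656 - \left(14616 + \sqrt{89}\right) = 32040 - \sqrt{89}$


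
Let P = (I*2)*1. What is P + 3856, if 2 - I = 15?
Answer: 3830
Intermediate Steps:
I = -13 (I = 2 - 1*15 = 2 - 15 = -13)
P = -26 (P = -13*2*1 = -26*1 = -26)
P + 3856 = -26 + 3856 = 3830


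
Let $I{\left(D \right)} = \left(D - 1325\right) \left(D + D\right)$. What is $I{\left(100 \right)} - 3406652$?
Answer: $-3651652$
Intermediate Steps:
$I{\left(D \right)} = 2 D \left(-1325 + D\right)$ ($I{\left(D \right)} = \left(-1325 + D\right) 2 D = 2 D \left(-1325 + D\right)$)
$I{\left(100 \right)} - 3406652 = 2 \cdot 100 \left(-1325 + 100\right) - 3406652 = 2 \cdot 100 \left(-1225\right) - 3406652 = -245000 - 3406652 = -3651652$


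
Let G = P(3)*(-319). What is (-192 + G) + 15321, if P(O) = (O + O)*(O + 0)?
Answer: 9387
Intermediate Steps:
P(O) = 2*O² (P(O) = (2*O)*O = 2*O²)
G = -5742 (G = (2*3²)*(-319) = (2*9)*(-319) = 18*(-319) = -5742)
(-192 + G) + 15321 = (-192 - 5742) + 15321 = -5934 + 15321 = 9387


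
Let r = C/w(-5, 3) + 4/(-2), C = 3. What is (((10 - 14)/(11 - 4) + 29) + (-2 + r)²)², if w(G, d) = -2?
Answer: 2699449/784 ≈ 3443.2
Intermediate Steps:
r = -7/2 (r = 3/(-2) + 4/(-2) = 3*(-½) + 4*(-½) = -3/2 - 2 = -7/2 ≈ -3.5000)
(((10 - 14)/(11 - 4) + 29) + (-2 + r)²)² = (((10 - 14)/(11 - 4) + 29) + (-2 - 7/2)²)² = ((-4/7 + 29) + (-11/2)²)² = ((-4*⅐ + 29) + 121/4)² = ((-4/7 + 29) + 121/4)² = (199/7 + 121/4)² = (1643/28)² = 2699449/784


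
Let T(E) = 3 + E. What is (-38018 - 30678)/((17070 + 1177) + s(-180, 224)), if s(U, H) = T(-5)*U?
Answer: -68696/18607 ≈ -3.6919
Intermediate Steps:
s(U, H) = -2*U (s(U, H) = (3 - 5)*U = -2*U)
(-38018 - 30678)/((17070 + 1177) + s(-180, 224)) = (-38018 - 30678)/((17070 + 1177) - 2*(-180)) = -68696/(18247 + 360) = -68696/18607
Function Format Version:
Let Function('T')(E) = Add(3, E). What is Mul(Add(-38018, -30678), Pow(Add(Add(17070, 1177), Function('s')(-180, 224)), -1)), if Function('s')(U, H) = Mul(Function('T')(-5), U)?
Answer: Rational(-68696, 18607) ≈ -3.6919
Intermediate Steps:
Function('s')(U, H) = Mul(-2, U) (Function('s')(U, H) = Mul(Add(3, -5), U) = Mul(-2, U))
Mul(Add(-38018, -30678), Pow(Add(Add(17070, 1177), Function('s')(-180, 224)), -1)) = Mul(Add(-38018, -30678), Pow(Add(Add(17070, 1177), Mul(-2, -180)), -1)) = Mul(-68696, Pow(Add(18247, 360), -1)) = Mul(-68696, Pow(18607, -1)) = Mul(-68696, Rational(1, 18607)) = Rational(-68696, 18607)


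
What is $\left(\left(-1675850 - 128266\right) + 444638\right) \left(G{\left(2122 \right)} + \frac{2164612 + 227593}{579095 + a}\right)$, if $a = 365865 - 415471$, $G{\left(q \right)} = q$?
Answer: $- \frac{1530728538455514}{529489} \approx -2.891 \cdot 10^{9}$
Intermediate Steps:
$a = -49606$ ($a = 365865 - 415471 = -49606$)
$\left(\left(-1675850 - 128266\right) + 444638\right) \left(G{\left(2122 \right)} + \frac{2164612 + 227593}{579095 + a}\right) = \left(\left(-1675850 - 128266\right) + 444638\right) \left(2122 + \frac{2164612 + 227593}{579095 - 49606}\right) = \left(\left(-1675850 - 128266\right) + 444638\right) \left(2122 + \frac{2392205}{529489}\right) = \left(-1804116 + 444638\right) \left(2122 + 2392205 \cdot \frac{1}{529489}\right) = - 1359478 \left(2122 + \frac{2392205}{529489}\right) = \left(-1359478\right) \frac{1125967863}{529489} = - \frac{1530728538455514}{529489}$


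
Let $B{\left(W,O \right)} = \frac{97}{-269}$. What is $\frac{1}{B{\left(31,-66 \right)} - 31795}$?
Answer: $- \frac{269}{8552952} \approx -3.1451 \cdot 10^{-5}$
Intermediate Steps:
$B{\left(W,O \right)} = - \frac{97}{269}$ ($B{\left(W,O \right)} = 97 \left(- \frac{1}{269}\right) = - \frac{97}{269}$)
$\frac{1}{B{\left(31,-66 \right)} - 31795} = \frac{1}{- \frac{97}{269} - 31795} = \frac{1}{- \frac{8552952}{269}} = - \frac{269}{8552952}$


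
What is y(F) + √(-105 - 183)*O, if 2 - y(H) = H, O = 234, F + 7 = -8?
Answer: 17 + 2808*I*√2 ≈ 17.0 + 3971.1*I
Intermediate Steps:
F = -15 (F = -7 - 8 = -15)
y(H) = 2 - H
y(F) + √(-105 - 183)*O = (2 - 1*(-15)) + √(-105 - 183)*234 = (2 + 15) + √(-288)*234 = 17 + (12*I*√2)*234 = 17 + 2808*I*√2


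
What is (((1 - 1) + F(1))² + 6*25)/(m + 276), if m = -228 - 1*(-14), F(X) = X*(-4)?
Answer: 83/31 ≈ 2.6774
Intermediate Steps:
F(X) = -4*X
m = -214 (m = -228 + 14 = -214)
(((1 - 1) + F(1))² + 6*25)/(m + 276) = (((1 - 1) - 4*1)² + 6*25)/(-214 + 276) = ((0 - 4)² + 150)/62 = ((-4)² + 150)*(1/62) = (16 + 150)*(1/62) = 166*(1/62) = 83/31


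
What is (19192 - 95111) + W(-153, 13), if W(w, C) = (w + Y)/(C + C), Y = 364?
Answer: -1973683/26 ≈ -75911.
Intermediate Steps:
W(w, C) = (364 + w)/(2*C) (W(w, C) = (w + 364)/(C + C) = (364 + w)/((2*C)) = (364 + w)*(1/(2*C)) = (364 + w)/(2*C))
(19192 - 95111) + W(-153, 13) = (19192 - 95111) + (1/2)*(364 - 153)/13 = -75919 + (1/2)*(1/13)*211 = -75919 + 211/26 = -1973683/26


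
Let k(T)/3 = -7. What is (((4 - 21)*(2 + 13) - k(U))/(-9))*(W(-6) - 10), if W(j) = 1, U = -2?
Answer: -234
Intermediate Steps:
k(T) = -21 (k(T) = 3*(-7) = -21)
(((4 - 21)*(2 + 13) - k(U))/(-9))*(W(-6) - 10) = (((4 - 21)*(2 + 13) - 1*(-21))/(-9))*(1 - 10) = ((-17*15 + 21)*(-⅑))*(-9) = ((-255 + 21)*(-⅑))*(-9) = -234*(-⅑)*(-9) = 26*(-9) = -234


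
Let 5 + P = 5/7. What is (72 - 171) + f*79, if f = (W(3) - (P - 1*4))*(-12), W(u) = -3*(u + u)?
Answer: 63771/7 ≈ 9110.1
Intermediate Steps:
P = -30/7 (P = -5 + 5/7 = -30/7 ≈ -4.2857)
W(u) = -6*u
f = 816/7 (f = (-6*3 - (-30/7 - 1*4))*(-12) = (-18 - (-30/7 - 4))*(-12) = (-18 - 1*(-58/7))*(-12) = (-18 + 58/7)*(-12) = -68/7*(-12) = 816/7 ≈ 116.57)
(72 - 171) + f*79 = (72 - 171) + (816/7)*79 = -99 + 64464/7 = 63771/7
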